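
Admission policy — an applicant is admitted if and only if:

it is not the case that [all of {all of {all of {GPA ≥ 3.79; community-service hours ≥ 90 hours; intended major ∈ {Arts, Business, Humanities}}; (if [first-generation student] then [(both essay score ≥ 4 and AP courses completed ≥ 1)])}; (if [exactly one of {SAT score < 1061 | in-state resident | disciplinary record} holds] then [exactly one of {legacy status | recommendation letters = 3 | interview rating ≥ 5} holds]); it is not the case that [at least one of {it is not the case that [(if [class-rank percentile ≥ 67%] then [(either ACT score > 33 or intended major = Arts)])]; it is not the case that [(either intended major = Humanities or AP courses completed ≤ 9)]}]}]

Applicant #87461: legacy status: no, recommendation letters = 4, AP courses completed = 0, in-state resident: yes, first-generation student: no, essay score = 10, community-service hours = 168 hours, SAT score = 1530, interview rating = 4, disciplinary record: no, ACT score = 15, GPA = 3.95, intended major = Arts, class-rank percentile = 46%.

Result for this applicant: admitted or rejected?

Atomic conditions:
  GPA ≥ 3.79: 3.95 ≥ 3.79 is true
  community-service hours ≥ 90 hours: 168 ≥ 90 is true
  intended major ∈ {Arts, Business, Humanities}: Arts is in the set → true
  first-generation student: no → false
  essay score ≥ 4: 10 ≥ 4 is true
  AP courses completed ≥ 1: 0 ≥ 1 is false
  SAT score < 1061: 1530 < 1061 is false
  in-state resident: yes → true
  disciplinary record: no → false
  legacy status: no → false
  recommendation letters = 3: 4 == 3 is false
  interview rating ≥ 5: 4 ≥ 5 is false
  class-rank percentile ≥ 67%: 46 ≥ 67 is false
  ACT score > 33: 15 > 33 is false
  intended major = Arts: Arts == Arts is true
  intended major = Humanities: Arts == Humanities is false
  AP courses completed ≤ 9: 0 ≤ 9 is true
Combine:
[1.1.1] true AND true AND true = true
[1.1.2.2] true AND false = false
[1.1.2] false → false (antecedent false ⇒ implication holds) = true
[1.1] true AND true = true
[1.2.1] exactly-one(false, true, false) = true
[1.2.2] exactly-one(false, false, false) = false
[1.2] true → false = false
[1.3.1.1.1.2] false OR true = true
[1.3.1.1.1] false → true (antecedent false ⇒ implication holds) = true
[1.3.1.1] NOT true = false
[1.3.1.2.1] false OR true = true
[1.3.1.2] NOT true = false
[1.3.1] false OR false = false
[1.3] NOT false = true
[1] true AND false AND true = false
[root] NOT false = true
Overall: true → admitted

Admitted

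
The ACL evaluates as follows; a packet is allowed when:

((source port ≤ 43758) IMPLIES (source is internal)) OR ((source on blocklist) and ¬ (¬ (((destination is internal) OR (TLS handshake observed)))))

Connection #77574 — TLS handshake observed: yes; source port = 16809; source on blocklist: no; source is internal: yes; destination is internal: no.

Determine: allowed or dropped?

Allowed

Atomic conditions:
  source port ≤ 43758: 16809 ≤ 43758 is true
  source is internal: yes → true
  source on blocklist: no → false
  destination is internal: no → false
  TLS handshake observed: yes → true
Combine:
[1] true → true = true
[2.2.1.1] false OR true = true
[2.2.1] NOT true = false
[2.2] NOT false = true
[2] false AND true = false
[root] true OR false = true
Overall: true → allowed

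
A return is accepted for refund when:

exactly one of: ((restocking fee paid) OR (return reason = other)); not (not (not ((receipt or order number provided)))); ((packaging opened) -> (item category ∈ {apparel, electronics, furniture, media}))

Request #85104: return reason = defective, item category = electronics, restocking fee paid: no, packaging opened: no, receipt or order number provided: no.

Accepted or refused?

Refused

Atomic conditions:
  restocking fee paid: no → false
  return reason = other: defective == other is false
  receipt or order number provided: no → false
  packaging opened: no → false
  item category ∈ {apparel, electronics, furniture, media}: electronics is in the set → true
Combine:
[1] false OR false = false
[2.1.1] NOT false = true
[2.1] NOT true = false
[2] NOT false = true
[3] false → true (antecedent false ⇒ implication holds) = true
[root] exactly-one(false, true, true) = false
Overall: false → refused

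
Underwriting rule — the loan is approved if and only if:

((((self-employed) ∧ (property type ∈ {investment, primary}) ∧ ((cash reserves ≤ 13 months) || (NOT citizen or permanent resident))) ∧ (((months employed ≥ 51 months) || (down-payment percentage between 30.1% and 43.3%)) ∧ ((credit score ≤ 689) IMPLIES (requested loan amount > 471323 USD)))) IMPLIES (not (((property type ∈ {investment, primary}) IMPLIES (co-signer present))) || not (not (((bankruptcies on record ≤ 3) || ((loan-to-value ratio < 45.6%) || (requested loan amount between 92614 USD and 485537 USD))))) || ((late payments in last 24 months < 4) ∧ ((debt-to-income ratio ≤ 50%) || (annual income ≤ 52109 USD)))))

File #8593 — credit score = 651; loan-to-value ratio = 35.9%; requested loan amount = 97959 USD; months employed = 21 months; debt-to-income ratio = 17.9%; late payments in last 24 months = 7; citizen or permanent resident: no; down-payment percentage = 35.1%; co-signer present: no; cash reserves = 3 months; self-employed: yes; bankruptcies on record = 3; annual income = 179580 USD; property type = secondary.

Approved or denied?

Atomic conditions:
  self-employed: yes → true
  property type ∈ {investment, primary}: secondary is not in the set → false
  cash reserves ≤ 13 months: 3 ≤ 13 is true
  NOT citizen or permanent resident: no → true
  months employed ≥ 51 months: 21 ≥ 51 is false
  down-payment percentage between 30.1% and 43.3%: 35.1 in [30.1, 43.3] is true
  credit score ≤ 689: 651 ≤ 689 is true
  requested loan amount > 471323 USD: 97959 > 471323 is false
  co-signer present: no → false
  bankruptcies on record ≤ 3: 3 ≤ 3 is true
  loan-to-value ratio < 45.6%: 35.9 < 45.6 is true
  requested loan amount between 92614 USD and 485537 USD: 97959 in [92614, 485537] is true
  late payments in last 24 months < 4: 7 < 4 is false
  debt-to-income ratio ≤ 50%: 17.9 ≤ 50 is true
  annual income ≤ 52109 USD: 179580 ≤ 52109 is false
Combine:
[1.1.3] true OR true = true
[1.1] true AND false AND true = false
[1.2.1] false OR true = true
[1.2.2] true → false = false
[1.2] true AND false = false
[1] false AND false = false
[2.1.1] false → false (antecedent false ⇒ implication holds) = true
[2.1] NOT true = false
[2.2.1.1.2] true OR true = true
[2.2.1.1] true OR true = true
[2.2.1] NOT true = false
[2.2] NOT false = true
[2.3.2] true OR false = true
[2.3] false AND true = false
[2] false OR true OR false = true
[root] false → true (antecedent false ⇒ implication holds) = true
Overall: true → approved

Approved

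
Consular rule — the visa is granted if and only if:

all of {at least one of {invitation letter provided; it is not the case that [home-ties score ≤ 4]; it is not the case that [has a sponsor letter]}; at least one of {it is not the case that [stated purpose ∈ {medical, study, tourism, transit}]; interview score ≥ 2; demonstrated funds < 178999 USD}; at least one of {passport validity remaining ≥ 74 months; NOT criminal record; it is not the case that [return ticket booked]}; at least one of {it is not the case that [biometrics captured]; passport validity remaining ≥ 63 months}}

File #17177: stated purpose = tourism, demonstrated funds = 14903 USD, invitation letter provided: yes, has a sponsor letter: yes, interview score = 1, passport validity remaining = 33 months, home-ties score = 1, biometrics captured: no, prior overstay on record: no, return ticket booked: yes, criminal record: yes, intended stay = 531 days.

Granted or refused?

Refused

Atomic conditions:
  invitation letter provided: yes → true
  home-ties score ≤ 4: 1 ≤ 4 is true
  has a sponsor letter: yes → true
  stated purpose ∈ {medical, study, tourism, transit}: tourism is in the set → true
  interview score ≥ 2: 1 ≥ 2 is false
  demonstrated funds < 178999 USD: 14903 < 178999 is true
  passport validity remaining ≥ 74 months: 33 ≥ 74 is false
  NOT criminal record: yes → false
  return ticket booked: yes → true
  biometrics captured: no → false
  passport validity remaining ≥ 63 months: 33 ≥ 63 is false
Combine:
[1.2] NOT true = false
[1.3] NOT true = false
[1] true OR false OR false = true
[2.1] NOT true = false
[2] false OR false OR true = true
[3.3] NOT true = false
[3] false OR false OR false = false
[4.1] NOT false = true
[4] true OR false = true
[root] true AND true AND false AND true = false
Overall: false → refused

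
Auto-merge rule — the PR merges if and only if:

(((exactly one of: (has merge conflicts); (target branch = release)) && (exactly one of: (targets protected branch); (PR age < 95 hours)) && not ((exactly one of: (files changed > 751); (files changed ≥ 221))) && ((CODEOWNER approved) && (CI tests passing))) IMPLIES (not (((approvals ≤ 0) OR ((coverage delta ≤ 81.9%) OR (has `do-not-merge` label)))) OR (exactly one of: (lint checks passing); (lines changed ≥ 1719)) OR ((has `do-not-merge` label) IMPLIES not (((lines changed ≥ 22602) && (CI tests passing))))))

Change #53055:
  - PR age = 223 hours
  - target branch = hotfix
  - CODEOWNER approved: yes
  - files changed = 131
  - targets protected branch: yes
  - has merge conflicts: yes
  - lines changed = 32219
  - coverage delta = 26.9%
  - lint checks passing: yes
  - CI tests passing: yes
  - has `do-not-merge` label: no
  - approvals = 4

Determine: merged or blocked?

Merged

Atomic conditions:
  has merge conflicts: yes → true
  target branch = release: hotfix == release is false
  targets protected branch: yes → true
  PR age < 95 hours: 223 < 95 is false
  files changed > 751: 131 > 751 is false
  files changed ≥ 221: 131 ≥ 221 is false
  CODEOWNER approved: yes → true
  CI tests passing: yes → true
  approvals ≤ 0: 4 ≤ 0 is false
  coverage delta ≤ 81.9%: 26.9 ≤ 81.9 is true
  has `do-not-merge` label: no → false
  lint checks passing: yes → true
  lines changed ≥ 1719: 32219 ≥ 1719 is true
  lines changed ≥ 22602: 32219 ≥ 22602 is true
Combine:
[1.1] exactly-one(true, false) = true
[1.2] exactly-one(true, false) = true
[1.3.1] exactly-one(false, false) = false
[1.3] NOT false = true
[1.4] true AND true = true
[1] true AND true AND true AND true = true
[2.1.1.2] true OR false = true
[2.1.1] false OR true = true
[2.1] NOT true = false
[2.2] exactly-one(true, true) = false
[2.3.2.1] true AND true = true
[2.3.2] NOT true = false
[2.3] false → false (antecedent false ⇒ implication holds) = true
[2] false OR false OR true = true
[root] true → true = true
Overall: true → merged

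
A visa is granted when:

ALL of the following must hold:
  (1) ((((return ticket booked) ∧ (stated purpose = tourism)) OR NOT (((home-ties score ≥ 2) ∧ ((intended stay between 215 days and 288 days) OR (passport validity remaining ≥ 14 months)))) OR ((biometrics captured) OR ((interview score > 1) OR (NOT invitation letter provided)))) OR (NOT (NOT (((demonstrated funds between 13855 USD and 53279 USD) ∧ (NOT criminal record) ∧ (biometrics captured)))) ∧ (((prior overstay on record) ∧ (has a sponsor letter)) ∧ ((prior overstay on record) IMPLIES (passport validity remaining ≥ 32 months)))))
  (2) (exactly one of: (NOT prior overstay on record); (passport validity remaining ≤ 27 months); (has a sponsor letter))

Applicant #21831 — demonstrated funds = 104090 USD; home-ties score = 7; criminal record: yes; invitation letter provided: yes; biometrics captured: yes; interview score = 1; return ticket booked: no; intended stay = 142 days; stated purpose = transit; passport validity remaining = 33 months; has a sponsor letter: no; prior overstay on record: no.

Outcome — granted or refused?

Granted

Atomic conditions:
  return ticket booked: no → false
  stated purpose = tourism: transit == tourism is false
  home-ties score ≥ 2: 7 ≥ 2 is true
  intended stay between 215 days and 288 days: 142 in [215, 288] is false
  passport validity remaining ≥ 14 months: 33 ≥ 14 is true
  biometrics captured: yes → true
  interview score > 1: 1 > 1 is false
  NOT invitation letter provided: yes → false
  demonstrated funds between 13855 USD and 53279 USD: 104090 in [13855, 53279] is false
  NOT criminal record: yes → false
  prior overstay on record: no → false
  has a sponsor letter: no → false
  passport validity remaining ≥ 32 months: 33 ≥ 32 is true
  NOT prior overstay on record: no → true
  passport validity remaining ≤ 27 months: 33 ≤ 27 is false
Combine:
[1.1.1] false AND false = false
[1.1.2.1.2] false OR true = true
[1.1.2.1] true AND true = true
[1.1.2] NOT true = false
[1.1.3.2] false OR false = false
[1.1.3] true OR false = true
[1.1] false OR false OR true = true
[1.2.1.1.1] false AND false AND true = false
[1.2.1.1] NOT false = true
[1.2.1] NOT true = false
[1.2.2.1] false AND false = false
[1.2.2.2] false → true (antecedent false ⇒ implication holds) = true
[1.2.2] false AND true = false
[1.2] false AND false = false
[1] true OR false = true
[2] exactly-one(true, false, false) = true
[root] true AND true = true
Overall: true → granted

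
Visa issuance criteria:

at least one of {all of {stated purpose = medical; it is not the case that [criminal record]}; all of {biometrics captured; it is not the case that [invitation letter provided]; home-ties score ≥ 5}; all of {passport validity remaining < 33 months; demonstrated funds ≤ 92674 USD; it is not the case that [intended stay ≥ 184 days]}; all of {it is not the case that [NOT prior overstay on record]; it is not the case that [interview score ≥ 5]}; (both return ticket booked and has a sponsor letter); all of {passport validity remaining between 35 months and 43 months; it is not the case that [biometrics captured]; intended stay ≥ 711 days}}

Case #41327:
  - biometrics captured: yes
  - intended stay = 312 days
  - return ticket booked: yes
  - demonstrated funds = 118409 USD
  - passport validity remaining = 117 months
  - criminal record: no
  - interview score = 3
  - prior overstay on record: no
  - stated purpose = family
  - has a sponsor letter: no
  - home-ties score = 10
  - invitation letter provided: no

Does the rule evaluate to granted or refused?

Atomic conditions:
  stated purpose = medical: family == medical is false
  criminal record: no → false
  biometrics captured: yes → true
  invitation letter provided: no → false
  home-ties score ≥ 5: 10 ≥ 5 is true
  passport validity remaining < 33 months: 117 < 33 is false
  demonstrated funds ≤ 92674 USD: 118409 ≤ 92674 is false
  intended stay ≥ 184 days: 312 ≥ 184 is true
  NOT prior overstay on record: no → true
  interview score ≥ 5: 3 ≥ 5 is false
  return ticket booked: yes → true
  has a sponsor letter: no → false
  passport validity remaining between 35 months and 43 months: 117 in [35, 43] is false
  intended stay ≥ 711 days: 312 ≥ 711 is false
Combine:
[1.2] NOT false = true
[1] false AND true = false
[2.2] NOT false = true
[2] true AND true AND true = true
[3.3] NOT true = false
[3] false AND false AND false = false
[4.1] NOT true = false
[4.2] NOT false = true
[4] false AND true = false
[5] true AND false = false
[6.2] NOT true = false
[6] false AND false AND false = false
[root] false OR true OR false OR false OR false OR false = true
Overall: true → granted

Granted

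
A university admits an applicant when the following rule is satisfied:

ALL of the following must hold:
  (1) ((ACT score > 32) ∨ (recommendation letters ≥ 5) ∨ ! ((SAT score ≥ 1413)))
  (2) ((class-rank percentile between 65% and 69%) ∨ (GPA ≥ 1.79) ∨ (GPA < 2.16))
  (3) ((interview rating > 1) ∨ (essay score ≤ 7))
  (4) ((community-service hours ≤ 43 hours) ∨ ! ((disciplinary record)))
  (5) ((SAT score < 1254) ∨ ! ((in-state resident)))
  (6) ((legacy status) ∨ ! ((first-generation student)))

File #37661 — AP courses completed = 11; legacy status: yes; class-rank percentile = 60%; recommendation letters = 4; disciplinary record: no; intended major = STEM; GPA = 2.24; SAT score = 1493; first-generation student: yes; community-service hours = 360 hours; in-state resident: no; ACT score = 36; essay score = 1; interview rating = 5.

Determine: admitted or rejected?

Admitted

Atomic conditions:
  ACT score > 32: 36 > 32 is true
  recommendation letters ≥ 5: 4 ≥ 5 is false
  SAT score ≥ 1413: 1493 ≥ 1413 is true
  class-rank percentile between 65% and 69%: 60 in [65, 69] is false
  GPA ≥ 1.79: 2.24 ≥ 1.79 is true
  GPA < 2.16: 2.24 < 2.16 is false
  interview rating > 1: 5 > 1 is true
  essay score ≤ 7: 1 ≤ 7 is true
  community-service hours ≤ 43 hours: 360 ≤ 43 is false
  disciplinary record: no → false
  SAT score < 1254: 1493 < 1254 is false
  in-state resident: no → false
  legacy status: yes → true
  first-generation student: yes → true
Combine:
[1.3] NOT true = false
[1] true OR false OR false = true
[2] false OR true OR false = true
[3] true OR true = true
[4.2] NOT false = true
[4] false OR true = true
[5.2] NOT false = true
[5] false OR true = true
[6.2] NOT true = false
[6] true OR false = true
[root] true AND true AND true AND true AND true AND true = true
Overall: true → admitted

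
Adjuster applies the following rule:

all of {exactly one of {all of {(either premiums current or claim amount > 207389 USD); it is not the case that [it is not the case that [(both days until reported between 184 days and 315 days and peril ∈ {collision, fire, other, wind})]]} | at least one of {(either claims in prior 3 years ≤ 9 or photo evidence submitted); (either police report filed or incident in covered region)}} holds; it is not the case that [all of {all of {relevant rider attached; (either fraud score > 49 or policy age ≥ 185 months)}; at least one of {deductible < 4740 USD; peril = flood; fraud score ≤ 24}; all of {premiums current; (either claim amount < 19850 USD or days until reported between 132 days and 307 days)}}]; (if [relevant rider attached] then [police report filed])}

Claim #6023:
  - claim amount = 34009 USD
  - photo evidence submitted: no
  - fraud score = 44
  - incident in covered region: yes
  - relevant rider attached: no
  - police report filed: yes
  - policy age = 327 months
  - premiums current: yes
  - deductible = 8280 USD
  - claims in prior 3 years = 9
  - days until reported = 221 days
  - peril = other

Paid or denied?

Denied

Atomic conditions:
  premiums current: yes → true
  claim amount > 207389 USD: 34009 > 207389 is false
  days until reported between 184 days and 315 days: 221 in [184, 315] is true
  peril ∈ {collision, fire, other, wind}: other is in the set → true
  claims in prior 3 years ≤ 9: 9 ≤ 9 is true
  photo evidence submitted: no → false
  police report filed: yes → true
  incident in covered region: yes → true
  relevant rider attached: no → false
  fraud score > 49: 44 > 49 is false
  policy age ≥ 185 months: 327 ≥ 185 is true
  deductible < 4740 USD: 8280 < 4740 is false
  peril = flood: other == flood is false
  fraud score ≤ 24: 44 ≤ 24 is false
  claim amount < 19850 USD: 34009 < 19850 is false
  days until reported between 132 days and 307 days: 221 in [132, 307] is true
Combine:
[1.1.1] true OR false = true
[1.1.2.1.1] true AND true = true
[1.1.2.1] NOT true = false
[1.1.2] NOT false = true
[1.1] true AND true = true
[1.2.1] true OR false = true
[1.2.2] true OR true = true
[1.2] true OR true = true
[1] exactly-one(true, true) = false
[2.1.1.2] false OR true = true
[2.1.1] false AND true = false
[2.1.2] false OR false OR false = false
[2.1.3.2] false OR true = true
[2.1.3] true AND true = true
[2.1] false AND false AND true = false
[2] NOT false = true
[3] false → true (antecedent false ⇒ implication holds) = true
[root] false AND true AND true = false
Overall: false → denied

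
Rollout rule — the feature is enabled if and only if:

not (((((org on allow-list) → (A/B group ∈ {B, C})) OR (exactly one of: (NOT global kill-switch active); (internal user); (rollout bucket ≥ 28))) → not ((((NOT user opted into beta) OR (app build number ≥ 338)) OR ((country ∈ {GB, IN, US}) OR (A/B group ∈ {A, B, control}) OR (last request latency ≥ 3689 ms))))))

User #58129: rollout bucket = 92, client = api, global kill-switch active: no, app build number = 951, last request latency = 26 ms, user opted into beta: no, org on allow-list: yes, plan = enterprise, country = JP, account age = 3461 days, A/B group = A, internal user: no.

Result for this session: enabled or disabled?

Disabled

Atomic conditions:
  org on allow-list: yes → true
  A/B group ∈ {B, C}: A is not in the set → false
  NOT global kill-switch active: no → true
  internal user: no → false
  rollout bucket ≥ 28: 92 ≥ 28 is true
  NOT user opted into beta: no → true
  app build number ≥ 338: 951 ≥ 338 is true
  country ∈ {GB, IN, US}: JP is not in the set → false
  A/B group ∈ {A, B, control}: A is in the set → true
  last request latency ≥ 3689 ms: 26 ≥ 3689 is false
Combine:
[1.1.1] true → false = false
[1.1.2] exactly-one(true, false, true) = false
[1.1] false OR false = false
[1.2.1.1] true OR true = true
[1.2.1.2] false OR true OR false = true
[1.2.1] true OR true = true
[1.2] NOT true = false
[1] false → false (antecedent false ⇒ implication holds) = true
[root] NOT true = false
Overall: false → disabled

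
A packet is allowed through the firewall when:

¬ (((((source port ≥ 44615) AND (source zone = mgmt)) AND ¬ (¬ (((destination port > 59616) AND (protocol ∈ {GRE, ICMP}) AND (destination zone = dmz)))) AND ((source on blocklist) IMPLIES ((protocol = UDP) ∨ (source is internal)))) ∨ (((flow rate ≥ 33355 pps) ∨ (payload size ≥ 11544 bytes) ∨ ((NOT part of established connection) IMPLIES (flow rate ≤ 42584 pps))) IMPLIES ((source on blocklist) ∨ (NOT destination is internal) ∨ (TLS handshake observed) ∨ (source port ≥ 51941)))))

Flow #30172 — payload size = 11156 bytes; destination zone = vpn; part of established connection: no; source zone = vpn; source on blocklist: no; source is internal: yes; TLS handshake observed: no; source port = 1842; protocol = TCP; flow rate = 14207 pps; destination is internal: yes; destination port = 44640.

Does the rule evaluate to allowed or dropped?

Atomic conditions:
  source port ≥ 44615: 1842 ≥ 44615 is false
  source zone = mgmt: vpn == mgmt is false
  destination port > 59616: 44640 > 59616 is false
  protocol ∈ {GRE, ICMP}: TCP is not in the set → false
  destination zone = dmz: vpn == dmz is false
  source on blocklist: no → false
  protocol = UDP: TCP == UDP is false
  source is internal: yes → true
  flow rate ≥ 33355 pps: 14207 ≥ 33355 is false
  payload size ≥ 11544 bytes: 11156 ≥ 11544 is false
  NOT part of established connection: no → true
  flow rate ≤ 42584 pps: 14207 ≤ 42584 is true
  NOT destination is internal: yes → false
  TLS handshake observed: no → false
  source port ≥ 51941: 1842 ≥ 51941 is false
Combine:
[1.1.1] false AND false = false
[1.1.2.1.1] false AND false AND false = false
[1.1.2.1] NOT false = true
[1.1.2] NOT true = false
[1.1.3.2] false OR true = true
[1.1.3] false → true (antecedent false ⇒ implication holds) = true
[1.1] false AND false AND true = false
[1.2.1.3] true → true = true
[1.2.1] false OR false OR true = true
[1.2.2] false OR false OR false OR false = false
[1.2] true → false = false
[1] false OR false = false
[root] NOT false = true
Overall: true → allowed

Allowed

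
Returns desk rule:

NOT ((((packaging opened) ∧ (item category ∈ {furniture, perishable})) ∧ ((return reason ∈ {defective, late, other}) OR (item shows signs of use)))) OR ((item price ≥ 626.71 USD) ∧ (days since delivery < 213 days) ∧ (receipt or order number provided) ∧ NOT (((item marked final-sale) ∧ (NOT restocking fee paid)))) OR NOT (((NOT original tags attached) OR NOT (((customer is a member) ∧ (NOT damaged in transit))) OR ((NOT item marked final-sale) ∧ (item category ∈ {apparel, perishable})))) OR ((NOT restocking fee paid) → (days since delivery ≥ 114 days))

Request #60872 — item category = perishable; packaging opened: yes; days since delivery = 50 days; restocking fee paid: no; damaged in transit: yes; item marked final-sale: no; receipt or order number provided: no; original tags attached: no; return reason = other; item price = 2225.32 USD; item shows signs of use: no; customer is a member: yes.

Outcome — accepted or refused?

Atomic conditions:
  packaging opened: yes → true
  item category ∈ {furniture, perishable}: perishable is in the set → true
  return reason ∈ {defective, late, other}: other is in the set → true
  item shows signs of use: no → false
  item price ≥ 626.71 USD: 2225.32 ≥ 626.71 is true
  days since delivery < 213 days: 50 < 213 is true
  receipt or order number provided: no → false
  item marked final-sale: no → false
  NOT restocking fee paid: no → true
  NOT original tags attached: no → true
  customer is a member: yes → true
  NOT damaged in transit: yes → false
  NOT item marked final-sale: no → true
  item category ∈ {apparel, perishable}: perishable is in the set → true
  days since delivery ≥ 114 days: 50 ≥ 114 is false
Combine:
[1.1.1] true AND true = true
[1.1.2] true OR false = true
[1.1] true AND true = true
[1] NOT true = false
[2.4.1] false AND true = false
[2.4] NOT false = true
[2] true AND true AND false AND true = false
[3.1.2.1] true AND false = false
[3.1.2] NOT false = true
[3.1.3] true AND true = true
[3.1] true OR true OR true = true
[3] NOT true = false
[4] true → false = false
[root] false OR false OR false OR false = false
Overall: false → refused

Refused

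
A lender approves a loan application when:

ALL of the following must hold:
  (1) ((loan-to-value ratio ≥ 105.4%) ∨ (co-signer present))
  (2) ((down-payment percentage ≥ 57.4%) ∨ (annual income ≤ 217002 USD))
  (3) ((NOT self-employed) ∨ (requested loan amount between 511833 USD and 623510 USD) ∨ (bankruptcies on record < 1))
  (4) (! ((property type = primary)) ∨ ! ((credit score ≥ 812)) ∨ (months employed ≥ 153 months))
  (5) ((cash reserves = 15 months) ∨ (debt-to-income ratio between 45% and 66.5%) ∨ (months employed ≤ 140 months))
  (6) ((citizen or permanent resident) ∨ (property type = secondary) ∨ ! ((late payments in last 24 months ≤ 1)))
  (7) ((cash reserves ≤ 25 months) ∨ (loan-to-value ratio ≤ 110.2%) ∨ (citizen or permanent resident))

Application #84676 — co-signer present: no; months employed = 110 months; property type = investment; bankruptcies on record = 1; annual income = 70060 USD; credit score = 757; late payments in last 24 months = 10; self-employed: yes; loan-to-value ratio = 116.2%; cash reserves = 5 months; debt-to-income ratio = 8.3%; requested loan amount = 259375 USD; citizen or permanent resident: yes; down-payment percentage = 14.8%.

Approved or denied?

Atomic conditions:
  loan-to-value ratio ≥ 105.4%: 116.2 ≥ 105.4 is true
  co-signer present: no → false
  down-payment percentage ≥ 57.4%: 14.8 ≥ 57.4 is false
  annual income ≤ 217002 USD: 70060 ≤ 217002 is true
  NOT self-employed: yes → false
  requested loan amount between 511833 USD and 623510 USD: 259375 in [511833, 623510] is false
  bankruptcies on record < 1: 1 < 1 is false
  property type = primary: investment == primary is false
  credit score ≥ 812: 757 ≥ 812 is false
  months employed ≥ 153 months: 110 ≥ 153 is false
  cash reserves = 15 months: 5 == 15 is false
  debt-to-income ratio between 45% and 66.5%: 8.3 in [45, 66.5] is false
  months employed ≤ 140 months: 110 ≤ 140 is true
  citizen or permanent resident: yes → true
  property type = secondary: investment == secondary is false
  late payments in last 24 months ≤ 1: 10 ≤ 1 is false
  cash reserves ≤ 25 months: 5 ≤ 25 is true
  loan-to-value ratio ≤ 110.2%: 116.2 ≤ 110.2 is false
Combine:
[1] true OR false = true
[2] false OR true = true
[3] false OR false OR false = false
[4.1] NOT false = true
[4.2] NOT false = true
[4] true OR true OR false = true
[5] false OR false OR true = true
[6.3] NOT false = true
[6] true OR false OR true = true
[7] true OR false OR true = true
[root] true AND true AND false AND true AND true AND true AND true = false
Overall: false → denied

Denied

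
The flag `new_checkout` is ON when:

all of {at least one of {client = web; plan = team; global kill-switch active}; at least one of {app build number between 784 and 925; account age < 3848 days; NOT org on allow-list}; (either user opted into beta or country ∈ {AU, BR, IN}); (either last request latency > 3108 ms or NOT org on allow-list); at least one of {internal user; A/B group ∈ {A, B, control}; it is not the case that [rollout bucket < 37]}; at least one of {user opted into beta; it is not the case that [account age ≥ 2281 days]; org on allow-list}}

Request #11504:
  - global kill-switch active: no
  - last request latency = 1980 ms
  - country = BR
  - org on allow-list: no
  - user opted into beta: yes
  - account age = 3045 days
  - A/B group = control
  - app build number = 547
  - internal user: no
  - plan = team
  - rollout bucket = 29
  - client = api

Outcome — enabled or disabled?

Atomic conditions:
  client = web: api == web is false
  plan = team: team == team is true
  global kill-switch active: no → false
  app build number between 784 and 925: 547 in [784, 925] is false
  account age < 3848 days: 3045 < 3848 is true
  NOT org on allow-list: no → true
  user opted into beta: yes → true
  country ∈ {AU, BR, IN}: BR is in the set → true
  last request latency > 3108 ms: 1980 > 3108 is false
  internal user: no → false
  A/B group ∈ {A, B, control}: control is in the set → true
  rollout bucket < 37: 29 < 37 is true
  account age ≥ 2281 days: 3045 ≥ 2281 is true
  org on allow-list: no → false
Combine:
[1] false OR true OR false = true
[2] false OR true OR true = true
[3] true OR true = true
[4] false OR true = true
[5.3] NOT true = false
[5] false OR true OR false = true
[6.2] NOT true = false
[6] true OR false OR false = true
[root] true AND true AND true AND true AND true AND true = true
Overall: true → enabled

Enabled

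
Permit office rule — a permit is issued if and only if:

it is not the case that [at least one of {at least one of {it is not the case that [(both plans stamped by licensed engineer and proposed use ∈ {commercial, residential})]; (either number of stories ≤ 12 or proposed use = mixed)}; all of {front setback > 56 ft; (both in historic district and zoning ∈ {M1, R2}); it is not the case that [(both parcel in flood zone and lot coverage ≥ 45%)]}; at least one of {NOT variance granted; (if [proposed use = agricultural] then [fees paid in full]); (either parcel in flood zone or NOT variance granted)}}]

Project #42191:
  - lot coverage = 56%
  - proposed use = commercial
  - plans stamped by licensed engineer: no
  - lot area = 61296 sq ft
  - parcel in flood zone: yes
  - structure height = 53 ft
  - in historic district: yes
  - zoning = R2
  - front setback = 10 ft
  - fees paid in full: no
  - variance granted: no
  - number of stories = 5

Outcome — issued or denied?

Denied

Atomic conditions:
  plans stamped by licensed engineer: no → false
  proposed use ∈ {commercial, residential}: commercial is in the set → true
  number of stories ≤ 12: 5 ≤ 12 is true
  proposed use = mixed: commercial == mixed is false
  front setback > 56 ft: 10 > 56 is false
  in historic district: yes → true
  zoning ∈ {M1, R2}: R2 is in the set → true
  parcel in flood zone: yes → true
  lot coverage ≥ 45%: 56 ≥ 45 is true
  NOT variance granted: no → true
  proposed use = agricultural: commercial == agricultural is false
  fees paid in full: no → false
Combine:
[1.1.1.1] false AND true = false
[1.1.1] NOT false = true
[1.1.2] true OR false = true
[1.1] true OR true = true
[1.2.2] true AND true = true
[1.2.3.1] true AND true = true
[1.2.3] NOT true = false
[1.2] false AND true AND false = false
[1.3.2] false → false (antecedent false ⇒ implication holds) = true
[1.3.3] true OR true = true
[1.3] true OR true OR true = true
[1] true OR false OR true = true
[root] NOT true = false
Overall: false → denied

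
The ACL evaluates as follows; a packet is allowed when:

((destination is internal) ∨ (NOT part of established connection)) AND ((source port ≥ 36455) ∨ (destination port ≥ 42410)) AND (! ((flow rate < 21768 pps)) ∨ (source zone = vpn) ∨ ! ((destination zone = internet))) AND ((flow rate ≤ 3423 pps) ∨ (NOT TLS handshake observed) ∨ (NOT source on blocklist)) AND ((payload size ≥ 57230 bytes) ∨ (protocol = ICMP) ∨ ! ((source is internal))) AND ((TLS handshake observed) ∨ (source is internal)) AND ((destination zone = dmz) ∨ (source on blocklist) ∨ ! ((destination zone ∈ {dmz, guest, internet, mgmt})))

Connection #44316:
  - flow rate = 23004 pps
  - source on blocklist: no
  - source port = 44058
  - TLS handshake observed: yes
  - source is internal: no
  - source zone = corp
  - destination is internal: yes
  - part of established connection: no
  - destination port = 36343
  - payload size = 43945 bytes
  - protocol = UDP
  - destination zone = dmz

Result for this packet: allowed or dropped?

Atomic conditions:
  destination is internal: yes → true
  NOT part of established connection: no → true
  source port ≥ 36455: 44058 ≥ 36455 is true
  destination port ≥ 42410: 36343 ≥ 42410 is false
  flow rate < 21768 pps: 23004 < 21768 is false
  source zone = vpn: corp == vpn is false
  destination zone = internet: dmz == internet is false
  flow rate ≤ 3423 pps: 23004 ≤ 3423 is false
  NOT TLS handshake observed: yes → false
  NOT source on blocklist: no → true
  payload size ≥ 57230 bytes: 43945 ≥ 57230 is false
  protocol = ICMP: UDP == ICMP is false
  source is internal: no → false
  TLS handshake observed: yes → true
  destination zone = dmz: dmz == dmz is true
  source on blocklist: no → false
  destination zone ∈ {dmz, guest, internet, mgmt}: dmz is in the set → true
Combine:
[1] true OR true = true
[2] true OR false = true
[3.1] NOT false = true
[3.3] NOT false = true
[3] true OR false OR true = true
[4] false OR false OR true = true
[5.3] NOT false = true
[5] false OR false OR true = true
[6] true OR false = true
[7.3] NOT true = false
[7] true OR false OR false = true
[root] true AND true AND true AND true AND true AND true AND true = true
Overall: true → allowed

Allowed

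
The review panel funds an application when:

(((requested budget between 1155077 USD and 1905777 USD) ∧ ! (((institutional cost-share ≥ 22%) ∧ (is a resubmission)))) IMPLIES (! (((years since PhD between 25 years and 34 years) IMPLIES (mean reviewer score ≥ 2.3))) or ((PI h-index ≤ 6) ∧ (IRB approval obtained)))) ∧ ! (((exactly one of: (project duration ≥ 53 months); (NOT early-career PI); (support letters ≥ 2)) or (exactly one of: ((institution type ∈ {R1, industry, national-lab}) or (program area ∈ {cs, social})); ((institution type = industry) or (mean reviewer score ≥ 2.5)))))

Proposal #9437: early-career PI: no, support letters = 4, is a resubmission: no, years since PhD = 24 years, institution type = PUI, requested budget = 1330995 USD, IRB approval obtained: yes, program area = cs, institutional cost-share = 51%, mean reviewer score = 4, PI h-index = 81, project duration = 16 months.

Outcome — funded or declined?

Atomic conditions:
  requested budget between 1155077 USD and 1905777 USD: 1330995 in [1155077, 1905777] is true
  institutional cost-share ≥ 22%: 51 ≥ 22 is true
  is a resubmission: no → false
  years since PhD between 25 years and 34 years: 24 in [25, 34] is false
  mean reviewer score ≥ 2.3: 4 ≥ 2.3 is true
  PI h-index ≤ 6: 81 ≤ 6 is false
  IRB approval obtained: yes → true
  project duration ≥ 53 months: 16 ≥ 53 is false
  NOT early-career PI: no → true
  support letters ≥ 2: 4 ≥ 2 is true
  institution type ∈ {R1, industry, national-lab}: PUI is not in the set → false
  program area ∈ {cs, social}: cs is in the set → true
  institution type = industry: PUI == industry is false
  mean reviewer score ≥ 2.5: 4 ≥ 2.5 is true
Combine:
[1.1.2.1] true AND false = false
[1.1.2] NOT false = true
[1.1] true AND true = true
[1.2.1.1] false → true (antecedent false ⇒ implication holds) = true
[1.2.1] NOT true = false
[1.2.2] false AND true = false
[1.2] false OR false = false
[1] true → false = false
[2.1.1] exactly-one(false, true, true) = false
[2.1.2.1] false OR true = true
[2.1.2.2] false OR true = true
[2.1.2] exactly-one(true, true) = false
[2.1] false OR false = false
[2] NOT false = true
[root] false AND true = false
Overall: false → declined

Declined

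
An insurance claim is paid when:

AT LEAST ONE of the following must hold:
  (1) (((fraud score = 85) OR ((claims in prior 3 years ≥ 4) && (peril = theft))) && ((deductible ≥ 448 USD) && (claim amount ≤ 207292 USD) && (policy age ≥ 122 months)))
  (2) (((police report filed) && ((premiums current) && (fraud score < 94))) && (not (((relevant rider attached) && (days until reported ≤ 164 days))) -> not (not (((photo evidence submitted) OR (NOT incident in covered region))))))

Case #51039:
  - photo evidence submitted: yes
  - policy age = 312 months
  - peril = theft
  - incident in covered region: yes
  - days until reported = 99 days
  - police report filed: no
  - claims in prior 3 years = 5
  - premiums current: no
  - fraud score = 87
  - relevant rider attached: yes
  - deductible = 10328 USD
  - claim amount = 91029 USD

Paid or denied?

Paid

Atomic conditions:
  fraud score = 85: 87 == 85 is false
  claims in prior 3 years ≥ 4: 5 ≥ 4 is true
  peril = theft: theft == theft is true
  deductible ≥ 448 USD: 10328 ≥ 448 is true
  claim amount ≤ 207292 USD: 91029 ≤ 207292 is true
  policy age ≥ 122 months: 312 ≥ 122 is true
  police report filed: no → false
  premiums current: no → false
  fraud score < 94: 87 < 94 is true
  relevant rider attached: yes → true
  days until reported ≤ 164 days: 99 ≤ 164 is true
  photo evidence submitted: yes → true
  NOT incident in covered region: yes → false
Combine:
[1.1.2] true AND true = true
[1.1] false OR true = true
[1.2] true AND true AND true = true
[1] true AND true = true
[2.1.2] false AND true = false
[2.1] false AND false = false
[2.2.1.1] true AND true = true
[2.2.1] NOT true = false
[2.2.2.1.1] true OR false = true
[2.2.2.1] NOT true = false
[2.2.2] NOT false = true
[2.2] false → true (antecedent false ⇒ implication holds) = true
[2] false AND true = false
[root] true OR false = true
Overall: true → paid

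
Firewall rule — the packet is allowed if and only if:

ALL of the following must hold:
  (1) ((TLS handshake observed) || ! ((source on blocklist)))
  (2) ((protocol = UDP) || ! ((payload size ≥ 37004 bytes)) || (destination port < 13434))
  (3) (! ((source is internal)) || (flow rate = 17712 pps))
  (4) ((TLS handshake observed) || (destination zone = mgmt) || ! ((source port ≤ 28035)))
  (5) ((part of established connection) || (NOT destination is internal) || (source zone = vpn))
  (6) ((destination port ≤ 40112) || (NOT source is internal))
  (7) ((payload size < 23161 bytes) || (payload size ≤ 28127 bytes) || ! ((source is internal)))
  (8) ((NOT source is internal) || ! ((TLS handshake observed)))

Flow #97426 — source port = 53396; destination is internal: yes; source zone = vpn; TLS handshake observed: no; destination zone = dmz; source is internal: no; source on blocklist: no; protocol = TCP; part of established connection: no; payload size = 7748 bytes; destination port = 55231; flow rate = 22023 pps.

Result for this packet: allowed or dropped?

Allowed

Atomic conditions:
  TLS handshake observed: no → false
  source on blocklist: no → false
  protocol = UDP: TCP == UDP is false
  payload size ≥ 37004 bytes: 7748 ≥ 37004 is false
  destination port < 13434: 55231 < 13434 is false
  source is internal: no → false
  flow rate = 17712 pps: 22023 == 17712 is false
  destination zone = mgmt: dmz == mgmt is false
  source port ≤ 28035: 53396 ≤ 28035 is false
  part of established connection: no → false
  NOT destination is internal: yes → false
  source zone = vpn: vpn == vpn is true
  destination port ≤ 40112: 55231 ≤ 40112 is false
  NOT source is internal: no → true
  payload size < 23161 bytes: 7748 < 23161 is true
  payload size ≤ 28127 bytes: 7748 ≤ 28127 is true
Combine:
[1.2] NOT false = true
[1] false OR true = true
[2.2] NOT false = true
[2] false OR true OR false = true
[3.1] NOT false = true
[3] true OR false = true
[4.3] NOT false = true
[4] false OR false OR true = true
[5] false OR false OR true = true
[6] false OR true = true
[7.3] NOT false = true
[7] true OR true OR true = true
[8.2] NOT false = true
[8] true OR true = true
[root] true AND true AND true AND true AND true AND true AND true AND true = true
Overall: true → allowed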